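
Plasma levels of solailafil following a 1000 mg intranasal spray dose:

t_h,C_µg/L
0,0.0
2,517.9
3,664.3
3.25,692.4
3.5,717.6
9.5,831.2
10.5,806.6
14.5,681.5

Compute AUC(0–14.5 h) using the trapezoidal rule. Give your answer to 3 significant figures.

Trapezoidal AUC_0→14.5:
  [0→2]: (0.0+517.9)/2 × 2 = 517.9
  [2→3]: (517.9+664.3)/2 × 1 = 591.1
  [3→3.25]: (664.3+692.4)/2 × 0.25 = 169.5875
  [3.25→3.5]: (692.4+717.6)/2 × 0.25 = 176.25
  [3.5→9.5]: (717.6+831.2)/2 × 6 = 4646.4
  [9.5→10.5]: (831.2+806.6)/2 × 1 = 818.9
  [10.5→14.5]: (806.6+681.5)/2 × 4 = 2976.2
  Sum = 9896.3375 µg/L·h

AUC = 9900 µg/L·h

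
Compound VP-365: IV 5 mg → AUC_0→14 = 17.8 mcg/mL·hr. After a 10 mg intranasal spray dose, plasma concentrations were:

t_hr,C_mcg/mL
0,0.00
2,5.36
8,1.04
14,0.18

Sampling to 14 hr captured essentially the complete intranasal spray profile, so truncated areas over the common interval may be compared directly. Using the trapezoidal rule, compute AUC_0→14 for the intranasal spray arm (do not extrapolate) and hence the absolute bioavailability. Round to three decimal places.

Trapezoidal AUC_0→14 (intranasal spray):
  [0→2]: (0.00+5.36)/2 × 2 = 5.36
  [2→8]: (5.36+1.04)/2 × 6 = 19.2
  [8→14]: (1.04+0.18)/2 × 6 = 3.66
  Sum = 28.22 mcg/mL·hr
F = (AUC_ev/D_ev)/(AUC_iv/D_iv) = (28.22/10)/(17.8/5) = 2.822/3.56 = 0.7927

F = 0.793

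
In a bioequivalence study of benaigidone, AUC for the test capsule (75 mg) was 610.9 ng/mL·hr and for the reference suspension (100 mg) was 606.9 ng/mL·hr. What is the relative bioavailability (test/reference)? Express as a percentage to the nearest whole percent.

F_rel = (AUC_test/D_test) / (AUC_ref/D_ref)
      = (610.9/75) / (606.9/100)
      = 8.14533 / 6.069 = 1.3421 = 134.21%

F_rel = 134%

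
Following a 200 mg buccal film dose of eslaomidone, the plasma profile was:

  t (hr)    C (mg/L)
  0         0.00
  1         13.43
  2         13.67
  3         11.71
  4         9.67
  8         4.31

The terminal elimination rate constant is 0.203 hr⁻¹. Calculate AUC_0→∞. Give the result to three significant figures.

Trapezoidal AUC_0→8:
  [0→1]: (0.00+13.43)/2 × 1 = 6.715
  [1→2]: (13.43+13.67)/2 × 1 = 13.55
  [2→3]: (13.67+11.71)/2 × 1 = 12.69
  [3→4]: (11.71+9.67)/2 × 1 = 10.69
  [4→8]: (9.67+4.31)/2 × 4 = 27.96
  Sum = 71.605 mg/L·hr
Extrapolated tail: C_last / k_e = 4.31 / 0.203 = 21.232
AUC_0→∞ = 71.605 + 21.232 = 92.837 mg/L·hr

AUC = 92.8 mg/L·hr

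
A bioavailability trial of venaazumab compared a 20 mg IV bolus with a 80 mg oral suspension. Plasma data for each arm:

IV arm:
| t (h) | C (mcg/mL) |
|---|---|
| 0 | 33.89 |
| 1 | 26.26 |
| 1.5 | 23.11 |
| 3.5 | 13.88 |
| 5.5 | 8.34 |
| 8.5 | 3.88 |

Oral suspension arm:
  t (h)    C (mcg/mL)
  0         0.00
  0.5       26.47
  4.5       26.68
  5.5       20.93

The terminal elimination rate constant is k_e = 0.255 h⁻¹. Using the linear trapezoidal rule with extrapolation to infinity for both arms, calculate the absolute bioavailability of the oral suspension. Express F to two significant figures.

Trapezoidal AUC_0→8.5 (IV):
  [0→1]: (33.89+26.26)/2 × 1 = 30.075
  [1→1.5]: (26.26+23.11)/2 × 0.5 = 12.3425
  [1.5→3.5]: (23.11+13.88)/2 × 2 = 36.99
  [3.5→5.5]: (13.88+8.34)/2 × 2 = 22.22
  [5.5→8.5]: (8.34+3.88)/2 × 3 = 18.33
  Sum = 119.9575 mcg/mL·h
IV tail: 3.88/0.255 = 15.216; AUC_iv,0→∞ = 119.9575 + 15.216 = 135.1735 mcg/mL·h
Trapezoidal AUC_0→5.5 (oral suspension):
  [0→0.5]: (0.00+26.47)/2 × 0.5 = 6.6175
  [0.5→4.5]: (26.47+26.68)/2 × 4 = 106.3
  [4.5→5.5]: (26.68+20.93)/2 × 1 = 23.805
  Sum = 136.7225 mcg/mL·h
oral suspension tail: 20.93/0.255 = 82.078; AUC_ev,0→∞ = 136.7225 + 82.078 = 218.8005 mcg/mL·h
F = (AUC_ev/D_ev)/(AUC_iv/D_iv) = (218.8005/80)/(135.1735/20) = 2.73501/6.758675 = 0.4047

F = 0.40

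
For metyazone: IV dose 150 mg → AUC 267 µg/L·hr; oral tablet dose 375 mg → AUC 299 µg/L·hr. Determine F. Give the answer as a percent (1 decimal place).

F = 44.8%

F = (AUC_ev / D_ev) / (AUC_iv / D_iv)
  = (299/375) / (267/150)
  = 0.797333 / 1.78 = 0.4479
  = 44.79%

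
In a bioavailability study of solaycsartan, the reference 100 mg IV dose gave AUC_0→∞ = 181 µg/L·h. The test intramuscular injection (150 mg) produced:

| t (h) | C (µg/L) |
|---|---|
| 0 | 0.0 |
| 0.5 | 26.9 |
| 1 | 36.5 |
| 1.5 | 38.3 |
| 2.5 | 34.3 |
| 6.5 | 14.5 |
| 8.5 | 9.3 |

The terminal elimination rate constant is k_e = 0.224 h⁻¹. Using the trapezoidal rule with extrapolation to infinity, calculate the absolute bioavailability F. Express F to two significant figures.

F = 0.89

Trapezoidal AUC_0→8.5 (intramuscular injection):
  [0→0.5]: (0.0+26.9)/2 × 0.5 = 6.725
  [0.5→1]: (26.9+36.5)/2 × 0.5 = 15.85
  [1→1.5]: (36.5+38.3)/2 × 0.5 = 18.7
  [1.5→2.5]: (38.3+34.3)/2 × 1 = 36.3
  [2.5→6.5]: (34.3+14.5)/2 × 4 = 97.6
  [6.5→8.5]: (14.5+9.3)/2 × 2 = 23.8
  Sum = 198.975 µg/L·h
Tail: C_last/k_e = 9.3/0.224 = 41.518
AUC_0→∞ (intramuscular injection) = 198.975 + 41.518 = 240.493 µg/L·h
F = (AUC_ev/D_ev)/(AUC_iv/D_iv) = (240.493/150)/(181/100) = 1.60329/1.81 = 0.8858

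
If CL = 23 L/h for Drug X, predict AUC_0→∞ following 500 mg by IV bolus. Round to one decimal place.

AUC = 21.7 mg/L·h

AUC_0→∞ = Dose_iv / CL
        = 500 / 23 = 21.7391 mg/L·h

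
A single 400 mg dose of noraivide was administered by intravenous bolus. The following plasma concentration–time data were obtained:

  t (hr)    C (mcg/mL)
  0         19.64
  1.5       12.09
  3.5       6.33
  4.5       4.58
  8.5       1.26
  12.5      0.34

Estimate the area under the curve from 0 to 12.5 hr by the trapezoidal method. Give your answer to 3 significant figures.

Trapezoidal AUC_0→12.5:
  [0→1.5]: (19.64+12.09)/2 × 1.5 = 23.7975
  [1.5→3.5]: (12.09+6.33)/2 × 2 = 18.42
  [3.5→4.5]: (6.33+4.58)/2 × 1 = 5.455
  [4.5→8.5]: (4.58+1.26)/2 × 4 = 11.68
  [8.5→12.5]: (1.26+0.34)/2 × 4 = 3.2
  Sum = 62.5525 mcg/mL·hr

AUC = 62.6 mcg/mL·hr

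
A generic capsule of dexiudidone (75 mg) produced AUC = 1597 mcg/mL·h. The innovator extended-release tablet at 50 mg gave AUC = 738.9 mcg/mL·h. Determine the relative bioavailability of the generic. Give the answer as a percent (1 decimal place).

F_rel = (AUC_test/D_test) / (AUC_ref/D_ref)
      = (1597/75) / (738.9/50)
      = 21.2933 / 14.778 = 1.4409 = 144.09%

F_rel = 144.1%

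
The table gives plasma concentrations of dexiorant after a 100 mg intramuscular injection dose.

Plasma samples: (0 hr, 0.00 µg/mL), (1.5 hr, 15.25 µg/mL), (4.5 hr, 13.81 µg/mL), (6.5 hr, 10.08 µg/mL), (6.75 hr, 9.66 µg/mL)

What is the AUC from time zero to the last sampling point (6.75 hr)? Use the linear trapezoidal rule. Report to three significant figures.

Trapezoidal AUC_0→6.75:
  [0→1.5]: (0.00+15.25)/2 × 1.5 = 11.4375
  [1.5→4.5]: (15.25+13.81)/2 × 3 = 43.59
  [4.5→6.5]: (13.81+10.08)/2 × 2 = 23.89
  [6.5→6.75]: (10.08+9.66)/2 × 0.25 = 2.4675
  Sum = 81.385 µg/mL·hr

AUC = 81.4 µg/mL·hr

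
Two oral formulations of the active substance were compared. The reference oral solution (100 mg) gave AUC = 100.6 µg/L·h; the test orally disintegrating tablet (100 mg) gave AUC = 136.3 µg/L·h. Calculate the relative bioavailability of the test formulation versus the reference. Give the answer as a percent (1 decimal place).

F_rel = (AUC_test/D_test) / (AUC_ref/D_ref)
      = (136.3/100) / (100.6/100)
      = 1.363 / 1.006 = 1.3549 = 135.49%

F_rel = 135.5%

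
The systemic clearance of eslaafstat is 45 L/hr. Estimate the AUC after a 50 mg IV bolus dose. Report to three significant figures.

AUC = 1.11 mg/L·hr

AUC_0→∞ = Dose_iv / CL
        = 50 / 45 = 1.11111 mg/L·hr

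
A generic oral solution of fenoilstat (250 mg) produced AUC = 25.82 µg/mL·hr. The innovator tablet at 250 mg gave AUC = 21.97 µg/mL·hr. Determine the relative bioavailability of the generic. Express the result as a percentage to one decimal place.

F_rel = (AUC_test/D_test) / (AUC_ref/D_ref)
      = (25.82/250) / (21.97/250)
      = 0.10328 / 0.08788 = 1.1752 = 117.52%

F_rel = 117.5%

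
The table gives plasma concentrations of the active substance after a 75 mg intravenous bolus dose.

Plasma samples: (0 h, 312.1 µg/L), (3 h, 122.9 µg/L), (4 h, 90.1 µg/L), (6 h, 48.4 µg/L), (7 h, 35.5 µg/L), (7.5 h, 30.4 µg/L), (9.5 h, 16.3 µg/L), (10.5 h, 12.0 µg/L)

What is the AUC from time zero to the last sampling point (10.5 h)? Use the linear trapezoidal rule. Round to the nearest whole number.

AUC = 1017 µg/L·h

Trapezoidal AUC_0→10.5:
  [0→3]: (312.1+122.9)/2 × 3 = 652.5
  [3→4]: (122.9+90.1)/2 × 1 = 106.5
  [4→6]: (90.1+48.4)/2 × 2 = 138.5
  [6→7]: (48.4+35.5)/2 × 1 = 41.95
  [7→7.5]: (35.5+30.4)/2 × 0.5 = 16.475
  [7.5→9.5]: (30.4+16.3)/2 × 2 = 46.7
  [9.5→10.5]: (16.3+12.0)/2 × 1 = 14.15
  Sum = 1016.775 µg/L·h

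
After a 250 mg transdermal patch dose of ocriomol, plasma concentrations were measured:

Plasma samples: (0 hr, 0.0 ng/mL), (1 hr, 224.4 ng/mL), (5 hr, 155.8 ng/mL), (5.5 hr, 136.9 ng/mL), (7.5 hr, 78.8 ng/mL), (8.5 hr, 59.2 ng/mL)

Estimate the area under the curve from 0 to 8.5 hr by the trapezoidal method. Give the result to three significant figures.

AUC = 1230 ng/mL·hr

Trapezoidal AUC_0→8.5:
  [0→1]: (0.0+224.4)/2 × 1 = 112.2
  [1→5]: (224.4+155.8)/2 × 4 = 760.4
  [5→5.5]: (155.8+136.9)/2 × 0.5 = 73.175
  [5.5→7.5]: (136.9+78.8)/2 × 2 = 215.7
  [7.5→8.5]: (78.8+59.2)/2 × 1 = 69.0
  Sum = 1230.475 ng/mL·hr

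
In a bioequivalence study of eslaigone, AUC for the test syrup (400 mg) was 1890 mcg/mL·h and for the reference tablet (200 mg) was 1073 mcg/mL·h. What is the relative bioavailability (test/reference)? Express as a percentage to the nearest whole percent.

F_rel = (AUC_test/D_test) / (AUC_ref/D_ref)
      = (1890/400) / (1073/200)
      = 4.725 / 5.365 = 0.8807 = 88.07%

F_rel = 88%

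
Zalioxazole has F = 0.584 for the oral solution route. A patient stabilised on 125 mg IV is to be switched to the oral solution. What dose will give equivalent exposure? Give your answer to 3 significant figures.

For equal systemic exposure: F × D_ev = D_iv
D_ev = D_iv / F = 125 / 0.584 = 214.041 mg

D_oral = 214 mg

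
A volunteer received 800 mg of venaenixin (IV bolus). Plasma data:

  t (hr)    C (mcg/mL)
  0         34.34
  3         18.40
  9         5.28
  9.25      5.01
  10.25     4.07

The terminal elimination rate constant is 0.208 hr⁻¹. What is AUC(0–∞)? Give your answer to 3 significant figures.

Trapezoidal AUC_0→10.25:
  [0→3]: (34.34+18.40)/2 × 3 = 79.11
  [3→9]: (18.40+5.28)/2 × 6 = 71.04
  [9→9.25]: (5.28+5.01)/2 × 0.25 = 1.28625
  [9.25→10.25]: (5.01+4.07)/2 × 1 = 4.54
  Sum = 155.97625 mcg/mL·hr
Extrapolated tail: C_last / k_e = 4.07 / 0.208 = 19.567
AUC_0→∞ = 155.97625 + 19.567 = 175.54325 mcg/mL·hr

AUC = 176 mcg/mL·hr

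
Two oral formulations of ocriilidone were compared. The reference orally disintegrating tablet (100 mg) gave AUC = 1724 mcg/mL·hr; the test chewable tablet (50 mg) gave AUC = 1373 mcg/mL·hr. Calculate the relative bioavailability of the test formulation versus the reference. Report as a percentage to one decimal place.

F_rel = (AUC_test/D_test) / (AUC_ref/D_ref)
      = (1373/50) / (1724/100)
      = 27.46 / 17.24 = 1.5928 = 159.28%

F_rel = 159.3%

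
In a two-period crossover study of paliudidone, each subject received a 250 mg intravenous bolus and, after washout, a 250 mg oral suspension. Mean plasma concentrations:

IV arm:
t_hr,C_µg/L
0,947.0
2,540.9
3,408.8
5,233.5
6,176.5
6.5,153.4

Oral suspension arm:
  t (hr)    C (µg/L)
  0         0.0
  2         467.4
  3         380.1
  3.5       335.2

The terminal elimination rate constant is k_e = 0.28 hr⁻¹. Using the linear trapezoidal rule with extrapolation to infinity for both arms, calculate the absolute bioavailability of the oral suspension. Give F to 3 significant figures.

Trapezoidal AUC_0→6.5 (IV):
  [0→2]: (947.0+540.9)/2 × 2 = 1487.9
  [2→3]: (540.9+408.8)/2 × 1 = 474.85
  [3→5]: (408.8+233.5)/2 × 2 = 642.3
  [5→6]: (233.5+176.5)/2 × 1 = 205.0
  [6→6.5]: (176.5+153.4)/2 × 0.5 = 82.475
  Sum = 2892.525 µg/L·hr
IV tail: 153.4/0.28 = 547.857; AUC_iv,0→∞ = 2892.525 + 547.857 = 3440.382 µg/L·hr
Trapezoidal AUC_0→3.5 (oral suspension):
  [0→2]: (0.0+467.4)/2 × 2 = 467.4
  [2→3]: (467.4+380.1)/2 × 1 = 423.75
  [3→3.5]: (380.1+335.2)/2 × 0.5 = 178.825
  Sum = 1069.975 µg/L·hr
oral suspension tail: 335.2/0.28 = 1197.143; AUC_ev,0→∞ = 1069.975 + 1197.143 = 2267.118 µg/L·hr
F = (AUC_ev/D_ev)/(AUC_iv/D_iv) = (2267.118/250)/(3440.382/250) = 9.068472/13.761528 = 0.6590

F = 0.659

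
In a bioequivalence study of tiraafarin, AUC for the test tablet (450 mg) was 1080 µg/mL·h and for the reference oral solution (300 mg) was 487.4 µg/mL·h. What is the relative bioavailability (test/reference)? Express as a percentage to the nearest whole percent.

F_rel = 148%

F_rel = (AUC_test/D_test) / (AUC_ref/D_ref)
      = (1080/450) / (487.4/300)
      = 2.4 / 1.62467 = 1.4772 = 147.72%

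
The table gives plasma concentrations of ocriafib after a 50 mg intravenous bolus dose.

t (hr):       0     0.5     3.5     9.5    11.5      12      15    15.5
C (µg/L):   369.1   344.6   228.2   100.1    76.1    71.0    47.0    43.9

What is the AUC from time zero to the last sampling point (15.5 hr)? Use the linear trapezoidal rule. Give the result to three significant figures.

Trapezoidal AUC_0→15.5:
  [0→0.5]: (369.1+344.6)/2 × 0.5 = 178.425
  [0.5→3.5]: (344.6+228.2)/2 × 3 = 859.2
  [3.5→9.5]: (228.2+100.1)/2 × 6 = 984.9
  [9.5→11.5]: (100.1+76.1)/2 × 2 = 176.2
  [11.5→12]: (76.1+71.0)/2 × 0.5 = 36.775
  [12→15]: (71.0+47.0)/2 × 3 = 177.0
  [15→15.5]: (47.0+43.9)/2 × 0.5 = 22.725
  Sum = 2435.225 µg/L·hr

AUC = 2440 µg/L·hr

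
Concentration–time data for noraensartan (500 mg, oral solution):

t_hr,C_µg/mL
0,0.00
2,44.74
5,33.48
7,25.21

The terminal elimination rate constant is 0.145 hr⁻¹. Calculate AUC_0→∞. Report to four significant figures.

AUC = 394.6 µg/mL·hr

Trapezoidal AUC_0→7:
  [0→2]: (0.00+44.74)/2 × 2 = 44.74
  [2→5]: (44.74+33.48)/2 × 3 = 117.33
  [5→7]: (33.48+25.21)/2 × 2 = 58.69
  Sum = 220.76 µg/mL·hr
Extrapolated tail: C_last / k_e = 25.21 / 0.145 = 173.862
AUC_0→∞ = 220.76 + 173.862 = 394.622 µg/mL·hr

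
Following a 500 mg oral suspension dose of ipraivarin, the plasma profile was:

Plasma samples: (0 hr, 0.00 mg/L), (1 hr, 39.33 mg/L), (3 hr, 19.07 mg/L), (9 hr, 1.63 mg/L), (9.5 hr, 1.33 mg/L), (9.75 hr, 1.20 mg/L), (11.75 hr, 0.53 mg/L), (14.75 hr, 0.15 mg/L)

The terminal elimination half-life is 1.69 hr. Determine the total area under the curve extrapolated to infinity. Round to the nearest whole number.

Trapezoidal AUC_0→14.75:
  [0→1]: (0.00+39.33)/2 × 1 = 19.665
  [1→3]: (39.33+19.07)/2 × 2 = 58.4
  [3→9]: (19.07+1.63)/2 × 6 = 62.1
  [9→9.5]: (1.63+1.33)/2 × 0.5 = 0.74
  [9.5→9.75]: (1.33+1.20)/2 × 0.25 = 0.31625
  [9.75→11.75]: (1.20+0.53)/2 × 2 = 1.73
  [11.75→14.75]: (0.53+0.15)/2 × 3 = 1.02
  Sum = 143.97125 mg/L·hr
k_e = ln2 / t½ = 0.693147 / 1.69 = 0.4101 hr^-1
Extrapolated tail: C_last / k_e = 0.15 / 0.4101 = 0.366
AUC_0→∞ = 143.97125 + 0.366 = 144.33725 mg/L·hr

AUC = 144 mg/L·hr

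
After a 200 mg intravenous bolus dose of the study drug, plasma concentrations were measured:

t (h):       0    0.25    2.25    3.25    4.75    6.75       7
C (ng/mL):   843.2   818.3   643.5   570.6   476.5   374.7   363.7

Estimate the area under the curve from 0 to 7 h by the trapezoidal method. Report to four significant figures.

Trapezoidal AUC_0→7:
  [0→0.25]: (843.2+818.3)/2 × 0.25 = 207.6875
  [0.25→2.25]: (818.3+643.5)/2 × 2 = 1461.8
  [2.25→3.25]: (643.5+570.6)/2 × 1 = 607.05
  [3.25→4.75]: (570.6+476.5)/2 × 1.5 = 785.325
  [4.75→6.75]: (476.5+374.7)/2 × 2 = 851.2
  [6.75→7]: (374.7+363.7)/2 × 0.25 = 92.3
  Sum = 4005.3625 ng/mL·h

AUC = 4005 ng/mL·h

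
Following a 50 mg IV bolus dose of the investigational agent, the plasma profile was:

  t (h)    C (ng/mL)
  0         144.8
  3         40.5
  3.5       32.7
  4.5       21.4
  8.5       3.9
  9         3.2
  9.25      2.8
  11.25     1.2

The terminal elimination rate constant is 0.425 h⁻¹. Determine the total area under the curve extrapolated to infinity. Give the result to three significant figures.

Trapezoidal AUC_0→11.25:
  [0→3]: (144.8+40.5)/2 × 3 = 277.95
  [3→3.5]: (40.5+32.7)/2 × 0.5 = 18.3
  [3.5→4.5]: (32.7+21.4)/2 × 1 = 27.05
  [4.5→8.5]: (21.4+3.9)/2 × 4 = 50.6
  [8.5→9]: (3.9+3.2)/2 × 0.5 = 1.775
  [9→9.25]: (3.2+2.8)/2 × 0.25 = 0.75
  [9.25→11.25]: (2.8+1.2)/2 × 2 = 4.0
  Sum = 380.425 ng/mL·h
Extrapolated tail: C_last / k_e = 1.2 / 0.425 = 2.824
AUC_0→∞ = 380.425 + 2.824 = 383.249 ng/mL·h

AUC = 383 ng/mL·h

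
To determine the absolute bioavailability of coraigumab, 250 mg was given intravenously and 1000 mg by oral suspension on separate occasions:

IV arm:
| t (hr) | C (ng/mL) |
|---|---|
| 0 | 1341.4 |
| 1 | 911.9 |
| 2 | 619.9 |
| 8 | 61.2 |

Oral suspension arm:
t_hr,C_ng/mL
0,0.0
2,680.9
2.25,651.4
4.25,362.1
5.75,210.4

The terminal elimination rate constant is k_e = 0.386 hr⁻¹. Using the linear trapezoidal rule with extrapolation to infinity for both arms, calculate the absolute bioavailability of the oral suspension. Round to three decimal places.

Trapezoidal AUC_0→8 (IV):
  [0→1]: (1341.4+911.9)/2 × 1 = 1126.65
  [1→2]: (911.9+619.9)/2 × 1 = 765.9
  [2→8]: (619.9+61.2)/2 × 6 = 2043.3
  Sum = 3935.85 ng/mL·hr
IV tail: 61.2/0.386 = 158.549; AUC_iv,0→∞ = 3935.85 + 158.549 = 4094.399 ng/mL·hr
Trapezoidal AUC_0→5.75 (oral suspension):
  [0→2]: (0.0+680.9)/2 × 2 = 680.9
  [2→2.25]: (680.9+651.4)/2 × 0.25 = 166.5375
  [2.25→4.25]: (651.4+362.1)/2 × 2 = 1013.5
  [4.25→5.75]: (362.1+210.4)/2 × 1.5 = 429.375
  Sum = 2290.3125 ng/mL·hr
oral suspension tail: 210.4/0.386 = 545.078; AUC_ev,0→∞ = 2290.3125 + 545.078 = 2835.3905 ng/mL·hr
F = (AUC_ev/D_ev)/(AUC_iv/D_iv) = (2835.3905/1000)/(4094.399/250) = 2.8353905/16.377596 = 0.1731

F = 0.173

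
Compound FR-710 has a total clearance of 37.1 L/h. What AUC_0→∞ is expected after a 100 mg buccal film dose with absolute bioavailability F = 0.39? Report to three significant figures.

AUC_0→∞ = F × Dose / CL
        = 0.39 × 100 / 37.1 = 1.05121 mg/L·h

AUC = 1.05 mg/L·h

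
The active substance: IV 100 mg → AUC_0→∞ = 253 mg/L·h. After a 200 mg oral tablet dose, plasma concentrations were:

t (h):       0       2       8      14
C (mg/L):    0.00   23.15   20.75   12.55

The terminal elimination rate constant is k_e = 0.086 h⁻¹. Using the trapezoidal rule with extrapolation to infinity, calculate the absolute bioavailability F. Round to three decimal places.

Trapezoidal AUC_0→14 (oral tablet):
  [0→2]: (0.00+23.15)/2 × 2 = 23.15
  [2→8]: (23.15+20.75)/2 × 6 = 131.7
  [8→14]: (20.75+12.55)/2 × 6 = 99.9
  Sum = 254.75 mg/L·h
Tail: C_last/k_e = 12.55/0.086 = 145.930
AUC_0→∞ (oral tablet) = 254.75 + 145.930 = 400.68 mg/L·h
F = (AUC_ev/D_ev)/(AUC_iv/D_iv) = (400.68/200)/(253/100) = 2.0034/2.53 = 0.7919

F = 0.792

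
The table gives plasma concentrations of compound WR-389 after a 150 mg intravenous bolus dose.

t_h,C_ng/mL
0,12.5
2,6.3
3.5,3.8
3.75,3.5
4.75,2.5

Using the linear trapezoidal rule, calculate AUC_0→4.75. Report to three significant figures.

Trapezoidal AUC_0→4.75:
  [0→2]: (12.5+6.3)/2 × 2 = 18.8
  [2→3.5]: (6.3+3.8)/2 × 1.5 = 7.575
  [3.5→3.75]: (3.8+3.5)/2 × 0.25 = 0.9125
  [3.75→4.75]: (3.5+2.5)/2 × 1 = 3.0
  Sum = 30.2875 ng/mL·h

AUC = 30.3 ng/mL·h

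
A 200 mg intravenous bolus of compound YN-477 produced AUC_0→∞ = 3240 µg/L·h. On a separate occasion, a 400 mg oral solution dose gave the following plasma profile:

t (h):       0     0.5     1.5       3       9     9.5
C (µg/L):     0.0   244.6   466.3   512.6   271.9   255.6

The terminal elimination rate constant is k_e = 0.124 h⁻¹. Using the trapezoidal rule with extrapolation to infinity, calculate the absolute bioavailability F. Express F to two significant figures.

Trapezoidal AUC_0→9.5 (oral solution):
  [0→0.5]: (0.0+244.6)/2 × 0.5 = 61.15
  [0.5→1.5]: (244.6+466.3)/2 × 1 = 355.45
  [1.5→3]: (466.3+512.6)/2 × 1.5 = 734.175
  [3→9]: (512.6+271.9)/2 × 6 = 2353.5
  [9→9.5]: (271.9+255.6)/2 × 0.5 = 131.875
  Sum = 3636.15 µg/L·h
Tail: C_last/k_e = 255.6/0.124 = 2061.290
AUC_0→∞ (oral solution) = 3636.15 + 2061.290 = 5697.44 µg/L·h
F = (AUC_ev/D_ev)/(AUC_iv/D_iv) = (5697.44/400)/(3240/200) = 14.2436/16.2 = 0.8792

F = 0.88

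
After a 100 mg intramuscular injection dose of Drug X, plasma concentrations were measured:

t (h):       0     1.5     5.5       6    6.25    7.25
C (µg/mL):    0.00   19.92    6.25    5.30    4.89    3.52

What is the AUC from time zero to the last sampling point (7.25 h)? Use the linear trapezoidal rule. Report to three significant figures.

AUC = 75.6 µg/mL·h

Trapezoidal AUC_0→7.25:
  [0→1.5]: (0.00+19.92)/2 × 1.5 = 14.94
  [1.5→5.5]: (19.92+6.25)/2 × 4 = 52.34
  [5.5→6]: (6.25+5.30)/2 × 0.5 = 2.8875
  [6→6.25]: (5.30+4.89)/2 × 0.25 = 1.27375
  [6.25→7.25]: (4.89+3.52)/2 × 1 = 4.205
  Sum = 75.64625 µg/mL·h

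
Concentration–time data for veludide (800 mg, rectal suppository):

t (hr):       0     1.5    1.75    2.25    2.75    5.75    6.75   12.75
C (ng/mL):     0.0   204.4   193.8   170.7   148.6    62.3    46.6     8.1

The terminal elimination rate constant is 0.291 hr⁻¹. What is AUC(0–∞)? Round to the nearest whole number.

AUC = 937 ng/mL·hr

Trapezoidal AUC_0→12.75:
  [0→1.5]: (0.0+204.4)/2 × 1.5 = 153.3
  [1.5→1.75]: (204.4+193.8)/2 × 0.25 = 49.775
  [1.75→2.25]: (193.8+170.7)/2 × 0.5 = 91.125
  [2.25→2.75]: (170.7+148.6)/2 × 0.5 = 79.825
  [2.75→5.75]: (148.6+62.3)/2 × 3 = 316.35
  [5.75→6.75]: (62.3+46.6)/2 × 1 = 54.45
  [6.75→12.75]: (46.6+8.1)/2 × 6 = 164.1
  Sum = 908.925 ng/mL·hr
Extrapolated tail: C_last / k_e = 8.1 / 0.291 = 27.835
AUC_0→∞ = 908.925 + 27.835 = 936.76 ng/mL·hr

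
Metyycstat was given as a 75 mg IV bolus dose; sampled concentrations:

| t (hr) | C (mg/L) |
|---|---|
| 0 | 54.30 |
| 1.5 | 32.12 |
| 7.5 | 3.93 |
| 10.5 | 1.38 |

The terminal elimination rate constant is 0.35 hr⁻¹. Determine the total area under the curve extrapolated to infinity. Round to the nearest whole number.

Trapezoidal AUC_0→10.5:
  [0→1.5]: (54.30+32.12)/2 × 1.5 = 64.815
  [1.5→7.5]: (32.12+3.93)/2 × 6 = 108.15
  [7.5→10.5]: (3.93+1.38)/2 × 3 = 7.965
  Sum = 180.93 mg/L·hr
Extrapolated tail: C_last / k_e = 1.38 / 0.35 = 3.943
AUC_0→∞ = 180.93 + 3.943 = 184.873 mg/L·hr

AUC = 185 mg/L·hr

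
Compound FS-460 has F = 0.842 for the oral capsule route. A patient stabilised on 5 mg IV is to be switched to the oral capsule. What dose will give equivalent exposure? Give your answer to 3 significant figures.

D_oral = 5.94 mg

For equal systemic exposure: F × D_ev = D_iv
D_ev = D_iv / F = 5 / 0.842 = 5.93824 mg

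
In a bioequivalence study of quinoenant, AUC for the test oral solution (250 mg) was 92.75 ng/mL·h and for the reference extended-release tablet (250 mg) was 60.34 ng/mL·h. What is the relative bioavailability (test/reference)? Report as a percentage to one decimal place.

F_rel = (AUC_test/D_test) / (AUC_ref/D_ref)
      = (92.75/250) / (60.34/250)
      = 0.371 / 0.24136 = 1.5371 = 153.71%

F_rel = 153.7%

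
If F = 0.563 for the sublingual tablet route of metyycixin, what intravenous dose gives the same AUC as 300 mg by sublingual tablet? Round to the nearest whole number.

D_iv = 169 mg

Systemic exposure from an extravascular dose = F × D_ev, so the equivalent IV dose is F × D_ev.
D_iv = F × D_ev = 0.563 × 300 = 168.9 mg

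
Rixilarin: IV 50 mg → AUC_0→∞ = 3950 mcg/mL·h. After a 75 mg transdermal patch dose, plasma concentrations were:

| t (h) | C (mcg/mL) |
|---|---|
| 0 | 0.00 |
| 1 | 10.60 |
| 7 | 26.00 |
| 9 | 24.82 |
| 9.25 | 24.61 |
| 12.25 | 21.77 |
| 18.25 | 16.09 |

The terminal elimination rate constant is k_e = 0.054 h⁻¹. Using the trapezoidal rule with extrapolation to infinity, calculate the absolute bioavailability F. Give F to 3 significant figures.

Trapezoidal AUC_0→18.25 (transdermal patch):
  [0→1]: (0.00+10.60)/2 × 1 = 5.3
  [1→7]: (10.60+26.00)/2 × 6 = 109.8
  [7→9]: (26.00+24.82)/2 × 2 = 50.82
  [9→9.25]: (24.82+24.61)/2 × 0.25 = 6.17875
  [9.25→12.25]: (24.61+21.77)/2 × 3 = 69.57
  [12.25→18.25]: (21.77+16.09)/2 × 6 = 113.58
  Sum = 355.24875 mcg/mL·h
Tail: C_last/k_e = 16.09/0.054 = 297.963
AUC_0→∞ (transdermal patch) = 355.24875 + 297.963 = 653.21175 mcg/mL·h
F = (AUC_ev/D_ev)/(AUC_iv/D_iv) = (653.21175/75)/(3950/50) = 8.70949/79 = 0.1102

F = 0.110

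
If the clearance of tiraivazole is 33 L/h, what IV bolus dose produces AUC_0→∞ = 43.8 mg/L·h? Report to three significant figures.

Dose = 1450 mg

Dose_iv = CL × AUC_0→∞
     = 33 × 43.8 = 1445.4 mg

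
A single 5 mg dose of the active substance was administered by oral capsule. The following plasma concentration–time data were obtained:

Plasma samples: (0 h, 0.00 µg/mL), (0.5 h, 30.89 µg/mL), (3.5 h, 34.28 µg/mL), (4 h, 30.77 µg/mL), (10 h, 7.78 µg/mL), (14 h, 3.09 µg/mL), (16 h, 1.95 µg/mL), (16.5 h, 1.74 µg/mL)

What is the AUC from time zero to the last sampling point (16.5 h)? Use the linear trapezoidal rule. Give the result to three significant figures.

AUC = 265 µg/mL·h

Trapezoidal AUC_0→16.5:
  [0→0.5]: (0.00+30.89)/2 × 0.5 = 7.7225
  [0.5→3.5]: (30.89+34.28)/2 × 3 = 97.755
  [3.5→4]: (34.28+30.77)/2 × 0.5 = 16.2625
  [4→10]: (30.77+7.78)/2 × 6 = 115.65
  [10→14]: (7.78+3.09)/2 × 4 = 21.74
  [14→16]: (3.09+1.95)/2 × 2 = 5.04
  [16→16.5]: (1.95+1.74)/2 × 0.5 = 0.9225
  Sum = 265.0925 µg/mL·h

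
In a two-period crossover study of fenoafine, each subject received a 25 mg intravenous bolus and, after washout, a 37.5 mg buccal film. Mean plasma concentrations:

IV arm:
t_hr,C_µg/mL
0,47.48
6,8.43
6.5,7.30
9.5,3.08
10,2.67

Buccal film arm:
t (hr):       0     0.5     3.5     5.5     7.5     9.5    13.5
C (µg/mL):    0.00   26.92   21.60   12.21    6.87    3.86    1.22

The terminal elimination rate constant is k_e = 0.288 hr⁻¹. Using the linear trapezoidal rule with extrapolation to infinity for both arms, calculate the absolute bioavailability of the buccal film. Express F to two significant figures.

Trapezoidal AUC_0→10 (IV):
  [0→6]: (47.48+8.43)/2 × 6 = 167.73
  [6→6.5]: (8.43+7.30)/2 × 0.5 = 3.9325
  [6.5→9.5]: (7.30+3.08)/2 × 3 = 15.57
  [9.5→10]: (3.08+2.67)/2 × 0.5 = 1.4375
  Sum = 188.67 µg/mL·hr
IV tail: 2.67/0.288 = 9.271; AUC_iv,0→∞ = 188.67 + 9.271 = 197.941 µg/mL·hr
Trapezoidal AUC_0→13.5 (buccal film):
  [0→0.5]: (0.00+26.92)/2 × 0.5 = 6.73
  [0.5→3.5]: (26.92+21.60)/2 × 3 = 72.78
  [3.5→5.5]: (21.60+12.21)/2 × 2 = 33.81
  [5.5→7.5]: (12.21+6.87)/2 × 2 = 19.08
  [7.5→9.5]: (6.87+3.86)/2 × 2 = 10.73
  [9.5→13.5]: (3.86+1.22)/2 × 4 = 10.16
  Sum = 153.29 µg/mL·hr
buccal film tail: 1.22/0.288 = 4.236; AUC_ev,0→∞ = 153.29 + 4.236 = 157.526 µg/mL·hr
F = (AUC_ev/D_ev)/(AUC_iv/D_iv) = (157.526/37.5)/(197.941/25) = 4.20069/7.91764 = 0.5305

F = 0.53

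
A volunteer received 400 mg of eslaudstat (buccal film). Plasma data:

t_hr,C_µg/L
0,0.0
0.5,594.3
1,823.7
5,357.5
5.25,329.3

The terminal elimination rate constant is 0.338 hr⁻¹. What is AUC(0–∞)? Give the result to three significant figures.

AUC = 3930 µg/L·hr

Trapezoidal AUC_0→5.25:
  [0→0.5]: (0.0+594.3)/2 × 0.5 = 148.575
  [0.5→1]: (594.3+823.7)/2 × 0.5 = 354.5
  [1→5]: (823.7+357.5)/2 × 4 = 2362.4
  [5→5.25]: (357.5+329.3)/2 × 0.25 = 85.85
  Sum = 2951.325 µg/L·hr
Extrapolated tail: C_last / k_e = 329.3 / 0.338 = 974.260
AUC_0→∞ = 2951.325 + 974.260 = 3925.585 µg/L·hr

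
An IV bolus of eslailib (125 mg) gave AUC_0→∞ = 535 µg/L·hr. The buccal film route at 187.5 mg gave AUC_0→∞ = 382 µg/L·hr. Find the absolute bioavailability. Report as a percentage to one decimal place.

F = 47.6%

F = (AUC_ev / D_ev) / (AUC_iv / D_iv)
  = (382/187.5) / (535/125)
  = 2.03733 / 4.28 = 0.4760
  = 47.60%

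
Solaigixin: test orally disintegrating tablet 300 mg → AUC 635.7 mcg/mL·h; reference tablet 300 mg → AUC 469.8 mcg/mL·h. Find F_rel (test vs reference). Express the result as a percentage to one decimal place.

F_rel = (AUC_test/D_test) / (AUC_ref/D_ref)
      = (635.7/300) / (469.8/300)
      = 2.119 / 1.566 = 1.3531 = 135.31%

F_rel = 135.3%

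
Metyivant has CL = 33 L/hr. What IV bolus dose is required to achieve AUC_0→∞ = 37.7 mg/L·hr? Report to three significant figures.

Dose = 1240 mg

Dose_iv = CL × AUC_0→∞
     = 33 × 37.7 = 1244.1 mg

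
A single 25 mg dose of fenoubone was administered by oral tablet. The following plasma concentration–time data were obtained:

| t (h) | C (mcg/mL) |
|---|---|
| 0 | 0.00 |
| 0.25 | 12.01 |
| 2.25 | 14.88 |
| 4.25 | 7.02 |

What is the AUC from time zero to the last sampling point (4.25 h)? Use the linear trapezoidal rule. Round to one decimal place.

AUC = 50.3 mcg/mL·h

Trapezoidal AUC_0→4.25:
  [0→0.25]: (0.00+12.01)/2 × 0.25 = 1.50125
  [0.25→2.25]: (12.01+14.88)/2 × 2 = 26.89
  [2.25→4.25]: (14.88+7.02)/2 × 2 = 21.9
  Sum = 50.29125 mcg/mL·h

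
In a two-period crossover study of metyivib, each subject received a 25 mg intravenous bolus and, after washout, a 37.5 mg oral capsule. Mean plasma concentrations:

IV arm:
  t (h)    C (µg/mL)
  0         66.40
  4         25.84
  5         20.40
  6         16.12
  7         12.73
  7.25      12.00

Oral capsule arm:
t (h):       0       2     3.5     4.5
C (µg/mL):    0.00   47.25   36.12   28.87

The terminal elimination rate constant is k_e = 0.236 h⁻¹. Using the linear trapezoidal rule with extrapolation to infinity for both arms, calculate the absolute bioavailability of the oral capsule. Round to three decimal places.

Trapezoidal AUC_0→7.25 (IV):
  [0→4]: (66.40+25.84)/2 × 4 = 184.48
  [4→5]: (25.84+20.40)/2 × 1 = 23.12
  [5→6]: (20.40+16.12)/2 × 1 = 18.26
  [6→7]: (16.12+12.73)/2 × 1 = 14.425
  [7→7.25]: (12.73+12.00)/2 × 0.25 = 3.09125
  Sum = 243.37625 µg/mL·h
IV tail: 12.00/0.236 = 50.847; AUC_iv,0→∞ = 243.37625 + 50.847 = 294.22325 µg/mL·h
Trapezoidal AUC_0→4.5 (oral capsule):
  [0→2]: (0.00+47.25)/2 × 2 = 47.25
  [2→3.5]: (47.25+36.12)/2 × 1.5 = 62.5275
  [3.5→4.5]: (36.12+28.87)/2 × 1 = 32.495
  Sum = 142.2725 µg/mL·h
oral capsule tail: 28.87/0.236 = 122.331; AUC_ev,0→∞ = 142.2725 + 122.331 = 264.6035 µg/mL·h
F = (AUC_ev/D_ev)/(AUC_iv/D_iv) = (264.6035/37.5)/(294.22325/25) = 7.05609/11.76893 = 0.5996

F = 0.600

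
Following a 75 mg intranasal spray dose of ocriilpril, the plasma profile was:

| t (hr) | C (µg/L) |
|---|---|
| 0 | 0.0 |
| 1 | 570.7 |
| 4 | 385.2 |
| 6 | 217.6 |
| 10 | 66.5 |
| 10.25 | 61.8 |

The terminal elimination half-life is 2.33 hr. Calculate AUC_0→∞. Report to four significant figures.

Trapezoidal AUC_0→10.25:
  [0→1]: (0.0+570.7)/2 × 1 = 285.35
  [1→4]: (570.7+385.2)/2 × 3 = 1433.85
  [4→6]: (385.2+217.6)/2 × 2 = 602.8
  [6→10]: (217.6+66.5)/2 × 4 = 568.2
  [10→10.25]: (66.5+61.8)/2 × 0.25 = 16.0375
  Sum = 2906.2375 µg/L·hr
k_e = ln2 / t½ = 0.693147 / 2.33 = 0.2975 hr^-1
Extrapolated tail: C_last / k_e = 61.8 / 0.2975 = 207.731
AUC_0→∞ = 2906.2375 + 207.731 = 3113.9685 µg/L·hr

AUC = 3114 µg/L·hr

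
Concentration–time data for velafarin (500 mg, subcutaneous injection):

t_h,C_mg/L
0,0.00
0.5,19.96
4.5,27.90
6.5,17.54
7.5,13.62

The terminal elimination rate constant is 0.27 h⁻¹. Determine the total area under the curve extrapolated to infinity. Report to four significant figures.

AUC = 212.2 mg/L·h

Trapezoidal AUC_0→7.5:
  [0→0.5]: (0.00+19.96)/2 × 0.5 = 4.99
  [0.5→4.5]: (19.96+27.90)/2 × 4 = 95.72
  [4.5→6.5]: (27.90+17.54)/2 × 2 = 45.44
  [6.5→7.5]: (17.54+13.62)/2 × 1 = 15.58
  Sum = 161.73 mg/L·h
Extrapolated tail: C_last / k_e = 13.62 / 0.27 = 50.444
AUC_0→∞ = 161.73 + 50.444 = 212.174 mg/L·h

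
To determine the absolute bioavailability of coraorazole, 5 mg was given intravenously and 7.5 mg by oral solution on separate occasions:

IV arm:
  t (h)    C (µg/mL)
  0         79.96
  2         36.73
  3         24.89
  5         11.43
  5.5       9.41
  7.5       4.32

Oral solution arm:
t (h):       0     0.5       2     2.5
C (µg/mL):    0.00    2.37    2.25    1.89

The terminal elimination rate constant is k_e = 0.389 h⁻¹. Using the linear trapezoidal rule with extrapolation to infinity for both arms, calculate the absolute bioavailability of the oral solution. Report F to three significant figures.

Trapezoidal AUC_0→7.5 (IV):
  [0→2]: (79.96+36.73)/2 × 2 = 116.69
  [2→3]: (36.73+24.89)/2 × 1 = 30.81
  [3→5]: (24.89+11.43)/2 × 2 = 36.32
  [5→5.5]: (11.43+9.41)/2 × 0.5 = 5.21
  [5.5→7.5]: (9.41+4.32)/2 × 2 = 13.73
  Sum = 202.76 µg/mL·h
IV tail: 4.32/0.389 = 11.105; AUC_iv,0→∞ = 202.76 + 11.105 = 213.865 µg/mL·h
Trapezoidal AUC_0→2.5 (oral solution):
  [0→0.5]: (0.00+2.37)/2 × 0.5 = 0.5925
  [0.5→2]: (2.37+2.25)/2 × 1.5 = 3.465
  [2→2.5]: (2.25+1.89)/2 × 0.5 = 1.035
  Sum = 5.0925 µg/mL·h
oral solution tail: 1.89/0.389 = 4.859; AUC_ev,0→∞ = 5.0925 + 4.859 = 9.9515 µg/mL·h
F = (AUC_ev/D_ev)/(AUC_iv/D_iv) = (9.9515/7.5)/(213.865/5) = 1.32687/42.773 = 0.0310

F = 0.0310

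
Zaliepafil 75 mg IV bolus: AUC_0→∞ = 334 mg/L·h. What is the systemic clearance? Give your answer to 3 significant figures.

CL = 0.225 L/h

CL = Dose_iv / AUC_0→∞
   = 75 / 334 = 0.224551 L/h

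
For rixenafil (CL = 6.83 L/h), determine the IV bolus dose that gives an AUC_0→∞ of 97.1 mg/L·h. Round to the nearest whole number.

Dose_iv = CL × AUC_0→∞
     = 6.83 × 97.1 = 663.193 mg

Dose = 663 mg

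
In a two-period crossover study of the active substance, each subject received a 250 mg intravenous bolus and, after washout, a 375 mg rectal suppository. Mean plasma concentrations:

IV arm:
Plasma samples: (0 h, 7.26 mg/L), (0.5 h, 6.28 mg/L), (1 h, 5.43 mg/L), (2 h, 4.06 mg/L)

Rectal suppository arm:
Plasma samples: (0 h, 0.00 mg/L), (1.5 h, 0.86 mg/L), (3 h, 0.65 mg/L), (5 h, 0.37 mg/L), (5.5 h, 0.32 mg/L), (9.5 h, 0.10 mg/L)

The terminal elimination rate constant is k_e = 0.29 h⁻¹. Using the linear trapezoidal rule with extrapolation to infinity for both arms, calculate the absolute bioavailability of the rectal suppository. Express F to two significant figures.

F = 0.11

Trapezoidal AUC_0→2 (IV):
  [0→0.5]: (7.26+6.28)/2 × 0.5 = 3.385
  [0.5→1]: (6.28+5.43)/2 × 0.5 = 2.9275
  [1→2]: (5.43+4.06)/2 × 1 = 4.745
  Sum = 11.0575 mg/L·h
IV tail: 4.06/0.29 = 14.000; AUC_iv,0→∞ = 11.0575 + 14.000 = 25.0575 mg/L·h
Trapezoidal AUC_0→9.5 (rectal suppository):
  [0→1.5]: (0.00+0.86)/2 × 1.5 = 0.645
  [1.5→3]: (0.86+0.65)/2 × 1.5 = 1.1325
  [3→5]: (0.65+0.37)/2 × 2 = 1.02
  [5→5.5]: (0.37+0.32)/2 × 0.5 = 0.1725
  [5.5→9.5]: (0.32+0.10)/2 × 4 = 0.84
  Sum = 3.81 mg/L·h
rectal suppository tail: 0.10/0.29 = 0.345; AUC_ev,0→∞ = 3.81 + 0.345 = 4.155 mg/L·h
F = (AUC_ev/D_ev)/(AUC_iv/D_iv) = (4.155/375)/(25.0575/250) = 0.01108/0.10023 = 0.1105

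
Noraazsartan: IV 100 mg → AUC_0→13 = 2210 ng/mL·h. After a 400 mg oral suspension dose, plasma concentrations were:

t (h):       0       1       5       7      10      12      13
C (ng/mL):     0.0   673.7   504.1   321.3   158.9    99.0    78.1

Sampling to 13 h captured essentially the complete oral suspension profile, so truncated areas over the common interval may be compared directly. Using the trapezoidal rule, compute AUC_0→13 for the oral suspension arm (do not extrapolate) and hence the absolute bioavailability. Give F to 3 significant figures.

F = 0.519

Trapezoidal AUC_0→13 (oral suspension):
  [0→1]: (0.0+673.7)/2 × 1 = 336.85
  [1→5]: (673.7+504.1)/2 × 4 = 2355.6
  [5→7]: (504.1+321.3)/2 × 2 = 825.4
  [7→10]: (321.3+158.9)/2 × 3 = 720.3
  [10→12]: (158.9+99.0)/2 × 2 = 257.9
  [12→13]: (99.0+78.1)/2 × 1 = 88.55
  Sum = 4584.6 ng/mL·h
F = (AUC_ev/D_ev)/(AUC_iv/D_iv) = (4584.6/400)/(2210/100) = 11.4615/22.1 = 0.5186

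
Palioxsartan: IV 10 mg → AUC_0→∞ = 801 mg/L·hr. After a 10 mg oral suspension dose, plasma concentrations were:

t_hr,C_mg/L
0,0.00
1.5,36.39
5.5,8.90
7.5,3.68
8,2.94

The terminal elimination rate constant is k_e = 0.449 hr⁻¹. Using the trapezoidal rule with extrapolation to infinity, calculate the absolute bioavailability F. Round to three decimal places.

Trapezoidal AUC_0→8 (oral suspension):
  [0→1.5]: (0.00+36.39)/2 × 1.5 = 27.2925
  [1.5→5.5]: (36.39+8.90)/2 × 4 = 90.58
  [5.5→7.5]: (8.90+3.68)/2 × 2 = 12.58
  [7.5→8]: (3.68+2.94)/2 × 0.5 = 1.655
  Sum = 132.1075 mg/L·hr
Tail: C_last/k_e = 2.94/0.449 = 6.548
AUC_0→∞ (oral suspension) = 132.1075 + 6.548 = 138.6555 mg/L·hr
F = (AUC_ev/D_ev)/(AUC_iv/D_iv) = (138.6555/10)/(801/10) = 13.86555/80.1 = 0.1731

F = 0.173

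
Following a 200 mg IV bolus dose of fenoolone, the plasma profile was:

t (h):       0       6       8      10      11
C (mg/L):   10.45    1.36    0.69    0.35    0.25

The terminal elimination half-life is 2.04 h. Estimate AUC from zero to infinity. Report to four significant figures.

AUC = 39.56 mg/L·h

Trapezoidal AUC_0→11:
  [0→6]: (10.45+1.36)/2 × 6 = 35.43
  [6→8]: (1.36+0.69)/2 × 2 = 2.05
  [8→10]: (0.69+0.35)/2 × 2 = 1.04
  [10→11]: (0.35+0.25)/2 × 1 = 0.3
  Sum = 38.82 mg/L·h
k_e = ln2 / t½ = 0.693147 / 2.04 = 0.3398 h^-1
Extrapolated tail: C_last / k_e = 0.25 / 0.3398 = 0.736
AUC_0→∞ = 38.82 + 0.736 = 39.556 mg/L·h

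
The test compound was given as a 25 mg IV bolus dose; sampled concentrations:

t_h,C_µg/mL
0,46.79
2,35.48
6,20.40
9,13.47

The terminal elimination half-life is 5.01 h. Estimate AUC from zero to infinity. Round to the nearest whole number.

Trapezoidal AUC_0→9:
  [0→2]: (46.79+35.48)/2 × 2 = 82.27
  [2→6]: (35.48+20.40)/2 × 4 = 111.76
  [6→9]: (20.40+13.47)/2 × 3 = 50.805
  Sum = 244.835 µg/mL·h
k_e = ln2 / t½ = 0.693147 / 5.01 = 0.1384 h^-1
Extrapolated tail: C_last / k_e = 13.47 / 0.1384 = 97.327
AUC_0→∞ = 244.835 + 97.327 = 342.162 µg/mL·h

AUC = 342 µg/mL·h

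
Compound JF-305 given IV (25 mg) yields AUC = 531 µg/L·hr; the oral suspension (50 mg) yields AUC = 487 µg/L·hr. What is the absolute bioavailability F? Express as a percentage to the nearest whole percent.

F = 46%

F = (AUC_ev / D_ev) / (AUC_iv / D_iv)
  = (487/50) / (531/25)
  = 9.74 / 21.24 = 0.4586
  = 45.86%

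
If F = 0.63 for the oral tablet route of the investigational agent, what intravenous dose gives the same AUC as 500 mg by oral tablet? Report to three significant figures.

D_iv = 315 mg

Systemic exposure from an extravascular dose = F × D_ev, so the equivalent IV dose is F × D_ev.
D_iv = F × D_ev = 0.63 × 500 = 315 mg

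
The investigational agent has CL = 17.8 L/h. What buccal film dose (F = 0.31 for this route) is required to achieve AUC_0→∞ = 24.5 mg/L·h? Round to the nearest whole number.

Dose = CL × AUC_0→∞ / F
     = 17.8 × 24.5 / 0.31 = 1406.77 mg

Dose = 1407 mg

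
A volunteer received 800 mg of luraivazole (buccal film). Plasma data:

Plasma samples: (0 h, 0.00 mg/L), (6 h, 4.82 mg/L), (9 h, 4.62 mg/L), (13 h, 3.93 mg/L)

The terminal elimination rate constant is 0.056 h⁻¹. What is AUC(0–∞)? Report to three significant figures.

AUC = 116 mg/L·h

Trapezoidal AUC_0→13:
  [0→6]: (0.00+4.82)/2 × 6 = 14.46
  [6→9]: (4.82+4.62)/2 × 3 = 14.16
  [9→13]: (4.62+3.93)/2 × 4 = 17.1
  Sum = 45.72 mg/L·h
Extrapolated tail: C_last / k_e = 3.93 / 0.056 = 70.179
AUC_0→∞ = 45.72 + 70.179 = 115.899 mg/L·h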